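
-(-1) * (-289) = -289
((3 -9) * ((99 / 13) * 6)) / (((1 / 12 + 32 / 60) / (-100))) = 21384000 / 481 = 44457.38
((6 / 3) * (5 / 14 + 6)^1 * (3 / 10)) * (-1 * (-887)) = 236829 / 70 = 3383.27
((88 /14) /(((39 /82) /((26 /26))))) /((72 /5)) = 2255 /2457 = 0.92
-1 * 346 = -346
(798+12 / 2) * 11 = 8844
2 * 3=6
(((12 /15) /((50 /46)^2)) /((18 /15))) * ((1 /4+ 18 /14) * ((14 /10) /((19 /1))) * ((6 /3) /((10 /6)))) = 0.08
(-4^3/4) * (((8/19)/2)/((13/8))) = -512/247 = -2.07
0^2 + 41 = 41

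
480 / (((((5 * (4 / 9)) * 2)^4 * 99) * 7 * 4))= 2187 / 4928000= 0.00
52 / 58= 26 / 29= 0.90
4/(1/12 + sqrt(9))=48/37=1.30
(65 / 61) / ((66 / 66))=65 / 61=1.07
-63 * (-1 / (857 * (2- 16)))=-9 / 1714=-0.01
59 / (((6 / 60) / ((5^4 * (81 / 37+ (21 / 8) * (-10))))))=-656559375 / 74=-8872423.99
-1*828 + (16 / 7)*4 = -5732 / 7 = -818.86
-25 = -25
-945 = -945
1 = 1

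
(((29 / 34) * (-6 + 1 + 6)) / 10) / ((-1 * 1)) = -29 / 340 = -0.09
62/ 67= 0.93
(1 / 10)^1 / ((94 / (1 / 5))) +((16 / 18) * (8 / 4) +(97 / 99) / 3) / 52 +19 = 19.04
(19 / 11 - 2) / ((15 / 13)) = -13 / 55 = -0.24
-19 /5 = -3.80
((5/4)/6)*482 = 1205/12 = 100.42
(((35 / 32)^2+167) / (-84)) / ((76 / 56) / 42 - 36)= 1205631 / 21656576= 0.06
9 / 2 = 4.50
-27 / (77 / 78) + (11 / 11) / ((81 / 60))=-55322 / 2079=-26.61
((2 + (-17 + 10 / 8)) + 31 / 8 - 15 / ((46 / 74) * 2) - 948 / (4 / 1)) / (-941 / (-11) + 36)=-524095 / 246008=-2.13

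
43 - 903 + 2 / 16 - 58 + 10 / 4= -7323 / 8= -915.38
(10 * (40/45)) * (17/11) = 1360/99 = 13.74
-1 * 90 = -90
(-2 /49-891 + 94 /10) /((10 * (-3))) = 29.39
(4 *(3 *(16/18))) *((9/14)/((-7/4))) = -192/49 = -3.92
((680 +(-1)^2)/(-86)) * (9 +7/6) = -13847/172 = -80.51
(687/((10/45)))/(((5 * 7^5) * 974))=6183/163700180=0.00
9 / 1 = 9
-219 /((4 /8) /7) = -3066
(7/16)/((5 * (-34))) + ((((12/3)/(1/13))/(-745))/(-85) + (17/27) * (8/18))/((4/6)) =68677361/164138400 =0.42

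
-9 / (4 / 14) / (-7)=9 / 2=4.50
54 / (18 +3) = 18 / 7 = 2.57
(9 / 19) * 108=51.16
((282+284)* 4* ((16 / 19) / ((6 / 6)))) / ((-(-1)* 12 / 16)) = 2542.04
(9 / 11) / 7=9 / 77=0.12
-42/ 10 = -21/ 5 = -4.20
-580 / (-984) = 145 / 246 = 0.59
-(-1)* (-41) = -41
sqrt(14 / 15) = sqrt(210) / 15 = 0.97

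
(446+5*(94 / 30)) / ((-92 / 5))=-6925 / 276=-25.09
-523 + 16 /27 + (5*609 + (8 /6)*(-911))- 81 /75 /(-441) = 43259731 /33075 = 1307.93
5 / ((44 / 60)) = 75 / 11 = 6.82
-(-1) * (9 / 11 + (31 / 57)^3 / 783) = 1305382772 / 1595067309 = 0.82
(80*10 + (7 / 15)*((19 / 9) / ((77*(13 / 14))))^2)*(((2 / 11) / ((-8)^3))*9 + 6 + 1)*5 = 97906365010481 / 3498251328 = 27987.23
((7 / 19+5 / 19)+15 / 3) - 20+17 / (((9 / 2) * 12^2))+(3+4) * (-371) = -32150845 / 12312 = -2611.34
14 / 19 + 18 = 18.74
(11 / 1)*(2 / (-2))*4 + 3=-41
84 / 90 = 14 / 15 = 0.93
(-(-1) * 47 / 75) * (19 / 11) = 893 / 825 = 1.08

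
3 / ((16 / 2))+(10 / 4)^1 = 23 / 8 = 2.88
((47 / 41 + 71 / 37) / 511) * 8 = 37200 / 775187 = 0.05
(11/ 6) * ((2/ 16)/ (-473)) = -1/ 2064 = -0.00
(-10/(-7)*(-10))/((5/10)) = -200/7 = -28.57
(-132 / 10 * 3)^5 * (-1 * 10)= 973813811.10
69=69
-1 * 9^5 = -59049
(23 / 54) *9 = 23 / 6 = 3.83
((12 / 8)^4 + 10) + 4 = 305 / 16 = 19.06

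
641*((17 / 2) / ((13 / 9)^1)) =98073 / 26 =3772.04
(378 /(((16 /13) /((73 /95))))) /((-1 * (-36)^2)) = -6643 /36480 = -0.18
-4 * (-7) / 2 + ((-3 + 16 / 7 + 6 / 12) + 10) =23.79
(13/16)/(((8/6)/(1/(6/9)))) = 117/128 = 0.91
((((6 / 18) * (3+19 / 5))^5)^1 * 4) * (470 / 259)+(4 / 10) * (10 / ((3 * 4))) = 17096831299 / 39335625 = 434.64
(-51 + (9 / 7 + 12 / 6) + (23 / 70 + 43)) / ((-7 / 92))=14122 / 245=57.64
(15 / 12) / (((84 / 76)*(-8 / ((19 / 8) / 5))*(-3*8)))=0.00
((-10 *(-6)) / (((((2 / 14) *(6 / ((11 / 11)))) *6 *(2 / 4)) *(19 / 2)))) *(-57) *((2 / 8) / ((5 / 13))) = -91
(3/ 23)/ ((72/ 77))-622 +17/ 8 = -619.74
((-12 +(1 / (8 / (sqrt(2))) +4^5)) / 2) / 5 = sqrt(2) / 80 +506 / 5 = 101.22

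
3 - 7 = -4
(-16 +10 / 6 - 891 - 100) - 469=-4423 / 3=-1474.33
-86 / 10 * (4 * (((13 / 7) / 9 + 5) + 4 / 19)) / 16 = -69703 / 5985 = -11.65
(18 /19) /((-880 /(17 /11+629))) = -7803 /11495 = -0.68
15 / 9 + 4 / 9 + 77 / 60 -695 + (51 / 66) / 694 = -118793437 / 171765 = -691.60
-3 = -3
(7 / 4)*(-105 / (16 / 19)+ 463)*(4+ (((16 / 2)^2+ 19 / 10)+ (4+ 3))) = 29138179 / 640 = 45528.40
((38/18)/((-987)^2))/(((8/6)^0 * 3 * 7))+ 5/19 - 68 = -236959789706/3498240879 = -67.74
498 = 498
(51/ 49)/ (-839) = -51/ 41111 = -0.00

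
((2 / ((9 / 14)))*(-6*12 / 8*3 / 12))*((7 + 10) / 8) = -119 / 8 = -14.88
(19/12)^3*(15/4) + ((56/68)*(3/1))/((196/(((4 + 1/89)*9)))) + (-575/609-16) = -66774187/41626368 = -1.60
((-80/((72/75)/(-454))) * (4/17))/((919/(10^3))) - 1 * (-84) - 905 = 8865.57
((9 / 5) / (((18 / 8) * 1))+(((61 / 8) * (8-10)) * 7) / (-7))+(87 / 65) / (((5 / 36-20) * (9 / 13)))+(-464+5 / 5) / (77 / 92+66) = 5549689 / 614900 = 9.03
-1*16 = -16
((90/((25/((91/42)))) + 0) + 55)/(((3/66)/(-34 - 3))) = -51119.20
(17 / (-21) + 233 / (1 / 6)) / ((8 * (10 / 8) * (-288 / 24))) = -29341 / 2520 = -11.64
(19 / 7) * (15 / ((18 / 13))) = 1235 / 42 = 29.40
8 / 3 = 2.67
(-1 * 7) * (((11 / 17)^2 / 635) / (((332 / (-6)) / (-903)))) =-2294523 / 30463490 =-0.08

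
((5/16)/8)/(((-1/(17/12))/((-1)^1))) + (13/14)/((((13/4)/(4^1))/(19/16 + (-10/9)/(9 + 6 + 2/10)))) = 814459/612864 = 1.33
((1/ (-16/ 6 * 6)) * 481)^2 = 231361/ 256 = 903.75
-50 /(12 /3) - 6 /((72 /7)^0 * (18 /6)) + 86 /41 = -1017 /82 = -12.40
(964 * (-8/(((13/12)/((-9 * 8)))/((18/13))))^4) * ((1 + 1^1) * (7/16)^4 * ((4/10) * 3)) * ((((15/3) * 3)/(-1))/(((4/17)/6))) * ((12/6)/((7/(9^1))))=-19976129645053670691176448/815730721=-24488632254238308.49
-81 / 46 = -1.76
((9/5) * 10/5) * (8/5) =144/25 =5.76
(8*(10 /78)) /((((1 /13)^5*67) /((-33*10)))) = -125668400 /67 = -1875647.76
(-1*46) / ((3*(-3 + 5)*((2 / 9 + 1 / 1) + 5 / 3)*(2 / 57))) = -3933 / 52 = -75.63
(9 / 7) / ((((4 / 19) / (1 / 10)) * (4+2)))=0.10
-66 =-66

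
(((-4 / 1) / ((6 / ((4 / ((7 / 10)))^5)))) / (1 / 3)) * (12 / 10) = -245760000 / 16807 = -14622.48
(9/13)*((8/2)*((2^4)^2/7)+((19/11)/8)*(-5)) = 805023/8008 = 100.53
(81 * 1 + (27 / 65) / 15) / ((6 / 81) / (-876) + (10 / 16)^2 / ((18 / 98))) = 905966208 / 23777975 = 38.10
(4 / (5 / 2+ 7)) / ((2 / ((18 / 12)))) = 6 / 19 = 0.32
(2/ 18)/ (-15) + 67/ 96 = 0.69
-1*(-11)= 11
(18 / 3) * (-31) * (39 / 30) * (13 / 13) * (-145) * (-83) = -2910063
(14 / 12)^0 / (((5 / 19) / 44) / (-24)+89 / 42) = 140448 / 297581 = 0.47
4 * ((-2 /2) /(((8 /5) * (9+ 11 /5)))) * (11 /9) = -275 /1008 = -0.27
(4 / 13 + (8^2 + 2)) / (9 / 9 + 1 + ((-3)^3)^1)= -862 / 325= -2.65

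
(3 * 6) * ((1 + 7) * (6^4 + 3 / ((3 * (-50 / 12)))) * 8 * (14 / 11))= 522450432 / 275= 1899819.75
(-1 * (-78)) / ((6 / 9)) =117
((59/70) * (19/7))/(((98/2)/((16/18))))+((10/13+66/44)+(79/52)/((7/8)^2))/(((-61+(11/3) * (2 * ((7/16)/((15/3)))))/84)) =-59800221844/10173409155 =-5.88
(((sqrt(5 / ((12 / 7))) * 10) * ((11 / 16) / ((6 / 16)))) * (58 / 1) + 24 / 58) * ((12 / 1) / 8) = 18 / 29 + 1595 * sqrt(105) / 6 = 2724.60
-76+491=415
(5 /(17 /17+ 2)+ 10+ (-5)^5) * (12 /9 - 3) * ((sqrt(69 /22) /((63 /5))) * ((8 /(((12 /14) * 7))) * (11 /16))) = 58375 * sqrt(1518) /3402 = 668.54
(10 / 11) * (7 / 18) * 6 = 70 / 33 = 2.12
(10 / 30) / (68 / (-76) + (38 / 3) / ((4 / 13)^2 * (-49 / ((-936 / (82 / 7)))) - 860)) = -8501816 / 23196351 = -0.37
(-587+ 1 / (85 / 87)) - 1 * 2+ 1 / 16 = -799563 / 1360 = -587.91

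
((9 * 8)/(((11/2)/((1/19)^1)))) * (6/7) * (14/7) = 1728/1463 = 1.18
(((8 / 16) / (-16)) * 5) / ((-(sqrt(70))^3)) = sqrt(70) / 31360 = 0.00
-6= -6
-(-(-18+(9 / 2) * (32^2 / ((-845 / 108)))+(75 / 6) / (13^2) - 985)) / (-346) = 2690273 / 584740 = 4.60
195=195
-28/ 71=-0.39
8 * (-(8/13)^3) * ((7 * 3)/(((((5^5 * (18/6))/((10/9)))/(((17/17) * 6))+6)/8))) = -131072/590993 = -0.22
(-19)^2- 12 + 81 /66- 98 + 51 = 303.23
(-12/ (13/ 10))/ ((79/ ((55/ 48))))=-275/ 2054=-0.13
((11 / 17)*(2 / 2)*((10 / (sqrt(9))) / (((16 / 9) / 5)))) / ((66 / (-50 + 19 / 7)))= -4.35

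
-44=-44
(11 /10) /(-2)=-11 /20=-0.55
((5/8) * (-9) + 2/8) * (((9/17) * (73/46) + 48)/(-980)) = 1642299/6130880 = 0.27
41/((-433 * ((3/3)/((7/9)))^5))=-689087/25568217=-0.03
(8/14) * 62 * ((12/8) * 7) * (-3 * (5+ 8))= -14508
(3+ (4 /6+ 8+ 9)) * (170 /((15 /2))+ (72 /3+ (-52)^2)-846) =354268 /9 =39363.11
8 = 8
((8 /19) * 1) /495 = 8 /9405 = 0.00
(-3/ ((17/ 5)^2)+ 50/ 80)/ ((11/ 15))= 12675/ 25432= 0.50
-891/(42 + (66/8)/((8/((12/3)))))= -792/41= -19.32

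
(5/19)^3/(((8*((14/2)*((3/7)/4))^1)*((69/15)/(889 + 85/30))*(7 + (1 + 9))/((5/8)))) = 16721875/772378272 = 0.02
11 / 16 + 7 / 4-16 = -217 / 16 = -13.56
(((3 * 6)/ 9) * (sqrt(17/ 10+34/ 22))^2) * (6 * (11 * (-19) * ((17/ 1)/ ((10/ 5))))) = -345933/ 5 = -69186.60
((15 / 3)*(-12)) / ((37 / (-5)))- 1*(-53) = 2261 / 37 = 61.11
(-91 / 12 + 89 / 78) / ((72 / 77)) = -25795 / 3744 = -6.89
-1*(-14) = 14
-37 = -37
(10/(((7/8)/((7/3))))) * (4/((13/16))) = 5120/39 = 131.28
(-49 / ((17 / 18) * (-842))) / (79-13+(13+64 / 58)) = 12789 / 16625711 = 0.00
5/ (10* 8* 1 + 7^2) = 5/ 129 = 0.04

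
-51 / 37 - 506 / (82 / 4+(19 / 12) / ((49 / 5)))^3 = -95257833012183 / 66347310126113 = -1.44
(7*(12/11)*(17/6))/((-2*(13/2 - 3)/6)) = -204/11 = -18.55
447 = 447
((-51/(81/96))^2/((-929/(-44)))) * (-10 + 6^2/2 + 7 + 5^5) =40886517760/75249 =543349.65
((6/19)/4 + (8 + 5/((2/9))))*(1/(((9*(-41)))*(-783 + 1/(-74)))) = 42994/406238373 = 0.00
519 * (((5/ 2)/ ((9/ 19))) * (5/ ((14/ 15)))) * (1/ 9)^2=410875/ 2268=181.16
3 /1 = 3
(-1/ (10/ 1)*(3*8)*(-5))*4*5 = 240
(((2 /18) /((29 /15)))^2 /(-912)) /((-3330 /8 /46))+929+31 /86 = 5741300042885 /6177689127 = 929.36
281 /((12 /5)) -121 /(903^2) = 381882731 /3261636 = 117.08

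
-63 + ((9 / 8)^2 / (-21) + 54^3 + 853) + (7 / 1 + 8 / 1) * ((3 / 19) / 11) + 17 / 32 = 14817702787 / 93632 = 158254.69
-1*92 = -92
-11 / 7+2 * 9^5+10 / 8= 3306735 / 28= 118097.68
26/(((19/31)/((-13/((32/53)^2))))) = -14716351/9728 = -1512.78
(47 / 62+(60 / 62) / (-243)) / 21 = 541 / 15066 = 0.04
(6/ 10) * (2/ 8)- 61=-1217/ 20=-60.85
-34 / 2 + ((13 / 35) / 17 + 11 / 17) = -16.33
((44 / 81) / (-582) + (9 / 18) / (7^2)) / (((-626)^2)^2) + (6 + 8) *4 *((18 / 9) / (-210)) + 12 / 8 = 1714542140972873747 / 1773664283764931040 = 0.97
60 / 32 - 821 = -6553 / 8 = -819.12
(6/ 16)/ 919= 3/ 7352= 0.00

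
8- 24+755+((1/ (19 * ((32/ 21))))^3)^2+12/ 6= 37431711386866331625/ 50515130076626944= 741.00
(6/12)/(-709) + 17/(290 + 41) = 23775/469358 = 0.05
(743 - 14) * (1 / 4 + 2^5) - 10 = 23500.25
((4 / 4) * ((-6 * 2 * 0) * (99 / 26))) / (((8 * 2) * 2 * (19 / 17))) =0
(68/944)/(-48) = -17/11328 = -0.00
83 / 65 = 1.28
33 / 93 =11 / 31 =0.35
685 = 685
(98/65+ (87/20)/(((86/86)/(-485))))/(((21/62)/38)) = -322856227/1365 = -236524.71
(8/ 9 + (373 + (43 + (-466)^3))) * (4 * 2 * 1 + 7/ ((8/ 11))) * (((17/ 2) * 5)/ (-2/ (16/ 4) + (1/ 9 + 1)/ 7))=9550905801780/ 43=222114088413.49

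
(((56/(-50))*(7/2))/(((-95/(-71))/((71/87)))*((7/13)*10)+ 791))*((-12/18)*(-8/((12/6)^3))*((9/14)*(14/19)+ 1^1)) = -7339696/1524318225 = -0.00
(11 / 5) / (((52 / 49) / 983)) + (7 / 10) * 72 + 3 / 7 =2088.66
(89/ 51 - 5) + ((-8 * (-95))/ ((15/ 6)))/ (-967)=-176026/ 49317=-3.57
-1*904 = -904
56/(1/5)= 280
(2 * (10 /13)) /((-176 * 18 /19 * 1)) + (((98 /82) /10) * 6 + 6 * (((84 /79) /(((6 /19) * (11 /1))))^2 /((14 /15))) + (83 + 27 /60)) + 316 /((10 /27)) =135910704809609 /144900292680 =937.96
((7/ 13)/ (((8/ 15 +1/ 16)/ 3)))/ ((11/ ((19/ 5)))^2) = 363888/ 1124695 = 0.32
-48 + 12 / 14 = -330 / 7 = -47.14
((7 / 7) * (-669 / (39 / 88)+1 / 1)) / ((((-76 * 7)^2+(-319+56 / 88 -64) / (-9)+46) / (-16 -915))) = 602508753 / 121455256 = 4.96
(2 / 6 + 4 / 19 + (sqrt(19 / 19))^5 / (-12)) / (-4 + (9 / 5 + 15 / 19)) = -175 / 536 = -0.33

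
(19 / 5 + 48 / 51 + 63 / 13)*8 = 84752 / 1105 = 76.70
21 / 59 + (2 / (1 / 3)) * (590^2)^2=727041660000.36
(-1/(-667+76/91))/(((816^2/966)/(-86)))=-629993/3363738048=-0.00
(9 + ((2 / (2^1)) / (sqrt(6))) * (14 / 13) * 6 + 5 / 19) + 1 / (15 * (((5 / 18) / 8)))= 14 * sqrt(6) / 13 + 5312 / 475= 13.82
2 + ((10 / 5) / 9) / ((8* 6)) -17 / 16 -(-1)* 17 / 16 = 433 / 216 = 2.00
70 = 70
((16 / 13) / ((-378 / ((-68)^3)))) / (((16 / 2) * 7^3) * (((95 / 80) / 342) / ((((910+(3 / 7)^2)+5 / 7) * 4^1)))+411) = 598799269888 / 240388827133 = 2.49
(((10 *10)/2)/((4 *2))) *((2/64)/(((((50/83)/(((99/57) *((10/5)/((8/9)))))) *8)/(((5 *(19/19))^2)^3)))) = 385171875/155648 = 2474.63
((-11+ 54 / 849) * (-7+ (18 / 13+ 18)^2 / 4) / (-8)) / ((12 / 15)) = 227374175 / 1530464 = 148.57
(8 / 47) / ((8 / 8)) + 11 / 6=565 / 282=2.00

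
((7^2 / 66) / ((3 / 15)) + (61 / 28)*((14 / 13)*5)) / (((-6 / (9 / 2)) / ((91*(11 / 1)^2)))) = -510125 / 4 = -127531.25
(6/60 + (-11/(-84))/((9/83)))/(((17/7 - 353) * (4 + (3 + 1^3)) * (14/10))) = -4943/14841792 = -0.00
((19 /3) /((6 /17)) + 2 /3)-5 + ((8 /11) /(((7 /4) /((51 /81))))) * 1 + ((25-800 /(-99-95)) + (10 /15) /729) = 1404699557 /32669406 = 43.00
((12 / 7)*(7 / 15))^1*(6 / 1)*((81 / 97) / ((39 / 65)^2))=1080 / 97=11.13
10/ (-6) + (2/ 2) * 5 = 10/ 3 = 3.33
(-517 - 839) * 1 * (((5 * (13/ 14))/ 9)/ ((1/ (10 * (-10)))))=1469000/ 21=69952.38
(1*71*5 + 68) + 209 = 632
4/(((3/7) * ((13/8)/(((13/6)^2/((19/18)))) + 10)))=208/231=0.90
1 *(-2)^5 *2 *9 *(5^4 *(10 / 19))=-3600000 / 19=-189473.68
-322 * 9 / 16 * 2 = -1449 / 4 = -362.25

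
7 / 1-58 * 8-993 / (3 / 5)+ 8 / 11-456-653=-3220.27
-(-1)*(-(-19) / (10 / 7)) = 133 / 10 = 13.30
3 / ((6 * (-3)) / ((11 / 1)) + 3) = 11 / 5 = 2.20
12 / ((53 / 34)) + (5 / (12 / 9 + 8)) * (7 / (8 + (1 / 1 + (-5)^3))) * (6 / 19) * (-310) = 1268907 / 116812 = 10.86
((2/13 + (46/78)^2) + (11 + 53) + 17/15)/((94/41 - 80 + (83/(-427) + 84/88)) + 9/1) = -192251159716/199023739785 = -0.97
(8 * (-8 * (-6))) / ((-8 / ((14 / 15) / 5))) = -224 / 25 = -8.96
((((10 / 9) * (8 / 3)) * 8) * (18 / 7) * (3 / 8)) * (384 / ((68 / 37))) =568320 / 119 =4775.80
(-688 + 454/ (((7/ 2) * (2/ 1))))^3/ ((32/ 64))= -165991931856/ 343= -483941492.29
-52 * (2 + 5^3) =-6604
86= 86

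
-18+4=-14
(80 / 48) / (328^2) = 5 / 322752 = 0.00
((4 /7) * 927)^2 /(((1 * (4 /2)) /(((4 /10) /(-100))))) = -3437316 /6125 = -561.19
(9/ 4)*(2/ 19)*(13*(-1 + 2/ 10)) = -234/ 95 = -2.46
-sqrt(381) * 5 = -5 * sqrt(381) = -97.60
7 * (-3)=-21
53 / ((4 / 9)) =477 / 4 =119.25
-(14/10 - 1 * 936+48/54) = 42017/45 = 933.71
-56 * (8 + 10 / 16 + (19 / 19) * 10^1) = -1043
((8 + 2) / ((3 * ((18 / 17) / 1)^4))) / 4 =417605 / 629856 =0.66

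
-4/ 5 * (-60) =48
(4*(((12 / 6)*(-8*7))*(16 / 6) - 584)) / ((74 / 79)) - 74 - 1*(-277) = -395851 / 111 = -3566.23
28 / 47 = 0.60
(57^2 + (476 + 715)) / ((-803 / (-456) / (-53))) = -107305920 / 803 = -133631.28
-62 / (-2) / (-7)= -31 / 7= -4.43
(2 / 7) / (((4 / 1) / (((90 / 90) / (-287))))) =-0.00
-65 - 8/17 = -1113/17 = -65.47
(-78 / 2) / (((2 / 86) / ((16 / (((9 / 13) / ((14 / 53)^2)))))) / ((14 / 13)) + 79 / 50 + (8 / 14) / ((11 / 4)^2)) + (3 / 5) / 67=-23.36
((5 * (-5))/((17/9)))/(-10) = 1.32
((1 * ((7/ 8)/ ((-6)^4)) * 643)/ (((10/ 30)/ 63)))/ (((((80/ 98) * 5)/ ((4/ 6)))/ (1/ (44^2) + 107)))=35534634331/ 24780800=1433.96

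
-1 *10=-10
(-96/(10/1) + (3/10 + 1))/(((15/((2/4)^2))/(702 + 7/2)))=-117113/1200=-97.59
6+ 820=826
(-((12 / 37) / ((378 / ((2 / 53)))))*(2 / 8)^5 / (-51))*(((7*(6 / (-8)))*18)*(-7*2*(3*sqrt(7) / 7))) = 3*sqrt(7) / 8534272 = 0.00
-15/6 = -5/2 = -2.50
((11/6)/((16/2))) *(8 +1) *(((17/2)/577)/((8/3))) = 1683/147712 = 0.01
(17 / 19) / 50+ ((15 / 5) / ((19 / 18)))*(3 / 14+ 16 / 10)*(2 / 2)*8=274439 / 6650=41.27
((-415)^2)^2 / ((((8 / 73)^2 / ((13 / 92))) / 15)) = 30822844724221875 / 5888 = 5234858139303.99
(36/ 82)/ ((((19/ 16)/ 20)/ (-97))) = -558720/ 779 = -717.23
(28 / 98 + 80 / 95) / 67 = 150 / 8911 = 0.02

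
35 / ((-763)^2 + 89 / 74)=518 / 8616119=0.00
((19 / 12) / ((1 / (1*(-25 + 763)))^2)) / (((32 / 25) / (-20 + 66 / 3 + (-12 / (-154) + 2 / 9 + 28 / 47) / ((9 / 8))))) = 327262165025 / 173712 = 1883935.28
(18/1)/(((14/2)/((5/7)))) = 90/49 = 1.84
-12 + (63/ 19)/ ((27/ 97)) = -5/ 57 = -0.09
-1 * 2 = -2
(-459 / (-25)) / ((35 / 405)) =37179 / 175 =212.45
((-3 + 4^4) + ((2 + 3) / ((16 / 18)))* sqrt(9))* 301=649859 / 8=81232.38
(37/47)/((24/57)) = 1.87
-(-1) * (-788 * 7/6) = -2758/3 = -919.33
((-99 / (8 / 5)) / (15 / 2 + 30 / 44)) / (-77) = 11 / 112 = 0.10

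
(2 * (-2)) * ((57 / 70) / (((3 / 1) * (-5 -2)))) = 38 / 245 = 0.16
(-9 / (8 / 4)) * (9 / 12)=-27 / 8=-3.38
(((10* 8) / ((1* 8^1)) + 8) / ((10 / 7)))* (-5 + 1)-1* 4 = -272 / 5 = -54.40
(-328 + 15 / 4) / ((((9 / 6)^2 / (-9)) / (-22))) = -28534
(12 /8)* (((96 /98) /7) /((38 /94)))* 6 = 20304 /6517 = 3.12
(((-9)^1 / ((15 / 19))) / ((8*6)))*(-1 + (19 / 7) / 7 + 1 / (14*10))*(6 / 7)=33801 / 274400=0.12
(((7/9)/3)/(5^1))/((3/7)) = 49/405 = 0.12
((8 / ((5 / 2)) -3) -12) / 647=-59 / 3235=-0.02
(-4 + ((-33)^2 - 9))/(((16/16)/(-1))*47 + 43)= -269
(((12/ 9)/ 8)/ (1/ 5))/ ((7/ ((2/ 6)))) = 5/ 126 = 0.04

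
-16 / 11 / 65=-16 / 715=-0.02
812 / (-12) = -203 / 3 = -67.67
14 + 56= 70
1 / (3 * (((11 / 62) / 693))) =1302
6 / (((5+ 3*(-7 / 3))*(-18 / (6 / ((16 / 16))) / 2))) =2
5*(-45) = -225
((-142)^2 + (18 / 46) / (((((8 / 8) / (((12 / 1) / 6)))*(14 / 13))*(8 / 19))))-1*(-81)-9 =26066191 / 1288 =20237.73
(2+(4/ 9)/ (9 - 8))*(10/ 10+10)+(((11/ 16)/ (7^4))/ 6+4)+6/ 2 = 23433793/ 691488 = 33.89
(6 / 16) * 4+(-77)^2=11861 / 2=5930.50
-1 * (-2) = 2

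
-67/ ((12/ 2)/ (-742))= 8285.67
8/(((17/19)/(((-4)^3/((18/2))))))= -9728/153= -63.58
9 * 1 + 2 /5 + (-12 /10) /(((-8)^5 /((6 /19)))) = 1463093 /155648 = 9.40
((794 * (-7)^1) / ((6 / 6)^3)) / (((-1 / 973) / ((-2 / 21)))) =-1545124 / 3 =-515041.33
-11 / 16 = -0.69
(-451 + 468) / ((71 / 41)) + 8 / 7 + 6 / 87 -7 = 58066 / 14413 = 4.03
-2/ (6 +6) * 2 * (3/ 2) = -1/ 2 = -0.50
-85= -85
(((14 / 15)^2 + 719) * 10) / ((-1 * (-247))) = 323942 / 11115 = 29.14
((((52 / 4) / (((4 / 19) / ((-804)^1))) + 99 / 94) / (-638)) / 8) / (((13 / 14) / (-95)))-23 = -3175094647 / 3118544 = -1018.13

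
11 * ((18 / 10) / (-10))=-99 / 50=-1.98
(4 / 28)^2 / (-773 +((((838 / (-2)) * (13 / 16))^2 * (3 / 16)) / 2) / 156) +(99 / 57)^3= 40584190454011 / 7746013966761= 5.24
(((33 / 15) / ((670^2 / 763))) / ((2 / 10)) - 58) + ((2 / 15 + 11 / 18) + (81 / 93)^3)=-6809427991403 / 120358619100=-56.58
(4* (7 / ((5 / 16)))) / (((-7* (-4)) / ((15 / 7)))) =48 / 7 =6.86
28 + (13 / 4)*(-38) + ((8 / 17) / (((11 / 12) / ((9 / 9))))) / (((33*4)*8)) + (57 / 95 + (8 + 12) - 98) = -172.90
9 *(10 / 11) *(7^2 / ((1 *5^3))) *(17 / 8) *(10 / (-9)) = -833 / 110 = -7.57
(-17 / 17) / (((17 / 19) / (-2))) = 38 / 17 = 2.24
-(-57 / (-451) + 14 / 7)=-959 / 451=-2.13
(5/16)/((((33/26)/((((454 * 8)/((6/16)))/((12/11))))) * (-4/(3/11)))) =-14755/99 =-149.04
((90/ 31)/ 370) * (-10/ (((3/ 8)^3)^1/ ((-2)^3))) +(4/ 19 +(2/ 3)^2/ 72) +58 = 247557037/ 3530466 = 70.12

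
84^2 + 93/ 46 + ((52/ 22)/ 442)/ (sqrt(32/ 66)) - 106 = sqrt(33)/ 748 + 319793/ 46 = 6952.03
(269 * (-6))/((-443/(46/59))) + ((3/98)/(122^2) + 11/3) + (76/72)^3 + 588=8277791043850379/13896294440868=595.68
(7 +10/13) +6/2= 140/13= 10.77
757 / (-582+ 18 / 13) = -1.30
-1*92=-92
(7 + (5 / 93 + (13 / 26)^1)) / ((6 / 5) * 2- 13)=-7025 / 9858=-0.71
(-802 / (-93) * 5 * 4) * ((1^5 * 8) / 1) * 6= 256640 / 31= 8278.71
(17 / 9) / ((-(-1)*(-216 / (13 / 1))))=-221 / 1944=-0.11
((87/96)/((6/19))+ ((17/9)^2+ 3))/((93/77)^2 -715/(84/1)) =-290076325/216784944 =-1.34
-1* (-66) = 66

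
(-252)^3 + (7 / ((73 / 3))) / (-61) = -16003008.00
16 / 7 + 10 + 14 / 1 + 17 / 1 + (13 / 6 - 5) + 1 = 1741 / 42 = 41.45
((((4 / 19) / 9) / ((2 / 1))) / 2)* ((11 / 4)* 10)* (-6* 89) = -85.88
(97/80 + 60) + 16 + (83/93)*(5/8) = 578611/7440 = 77.77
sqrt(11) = 3.32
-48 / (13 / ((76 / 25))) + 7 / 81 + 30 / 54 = -278588 / 26325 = -10.58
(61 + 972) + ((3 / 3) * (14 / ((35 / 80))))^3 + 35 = 33836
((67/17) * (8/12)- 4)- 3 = -223/51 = -4.37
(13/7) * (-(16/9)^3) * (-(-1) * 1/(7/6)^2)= -212992/27783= -7.67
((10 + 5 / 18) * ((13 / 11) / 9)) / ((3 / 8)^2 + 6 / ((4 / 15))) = 76960 / 1291059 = 0.06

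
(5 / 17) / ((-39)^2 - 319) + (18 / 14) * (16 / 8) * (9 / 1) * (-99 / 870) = -54615007 / 20740510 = -2.63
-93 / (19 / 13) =-1209 / 19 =-63.63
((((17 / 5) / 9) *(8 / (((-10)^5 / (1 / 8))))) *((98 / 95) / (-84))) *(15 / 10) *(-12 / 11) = -119 / 1567500000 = -0.00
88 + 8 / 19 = 1680 / 19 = 88.42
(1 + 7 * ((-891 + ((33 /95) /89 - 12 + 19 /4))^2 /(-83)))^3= -269580593780893347296627135707362815988019373567 /855610088503760772720797888000000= -315074117758849.25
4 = 4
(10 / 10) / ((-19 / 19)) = -1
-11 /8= -1.38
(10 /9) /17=10 /153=0.07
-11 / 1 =-11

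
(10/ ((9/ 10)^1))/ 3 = 100/ 27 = 3.70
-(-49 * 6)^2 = -86436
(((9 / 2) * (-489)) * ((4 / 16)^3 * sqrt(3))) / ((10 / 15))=-89.33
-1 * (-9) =9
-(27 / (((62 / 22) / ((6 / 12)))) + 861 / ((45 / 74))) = -1321211 / 930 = -1420.66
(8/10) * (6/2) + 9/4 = 93/20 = 4.65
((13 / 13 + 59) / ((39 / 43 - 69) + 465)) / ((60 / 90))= 1290 / 5689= 0.23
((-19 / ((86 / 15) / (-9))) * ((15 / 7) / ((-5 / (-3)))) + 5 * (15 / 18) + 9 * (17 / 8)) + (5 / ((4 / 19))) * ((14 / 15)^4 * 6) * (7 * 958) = 5893763352571 / 8127000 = 725207.75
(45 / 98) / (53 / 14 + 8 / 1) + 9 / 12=243 / 308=0.79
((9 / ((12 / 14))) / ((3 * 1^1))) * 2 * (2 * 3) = 42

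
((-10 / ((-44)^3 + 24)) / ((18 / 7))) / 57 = 7 / 8737416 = 0.00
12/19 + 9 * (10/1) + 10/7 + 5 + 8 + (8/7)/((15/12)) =70473/665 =105.97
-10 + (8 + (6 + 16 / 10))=28 / 5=5.60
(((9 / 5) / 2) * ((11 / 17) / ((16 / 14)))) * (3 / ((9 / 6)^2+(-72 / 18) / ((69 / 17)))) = 143451 / 118660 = 1.21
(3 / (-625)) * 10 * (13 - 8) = -6 / 25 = -0.24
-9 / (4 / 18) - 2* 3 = -93 / 2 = -46.50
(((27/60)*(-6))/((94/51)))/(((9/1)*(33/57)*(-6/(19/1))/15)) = 55233/4136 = 13.35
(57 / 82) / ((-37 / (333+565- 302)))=-16986 / 1517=-11.20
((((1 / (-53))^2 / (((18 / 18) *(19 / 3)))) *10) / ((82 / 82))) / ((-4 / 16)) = -120 / 53371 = -0.00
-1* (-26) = 26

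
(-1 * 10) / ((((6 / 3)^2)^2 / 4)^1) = -5 / 2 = -2.50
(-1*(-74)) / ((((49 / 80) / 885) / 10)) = 1069224.49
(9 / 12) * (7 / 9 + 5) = 13 / 3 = 4.33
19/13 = 1.46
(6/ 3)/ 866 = 1/ 433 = 0.00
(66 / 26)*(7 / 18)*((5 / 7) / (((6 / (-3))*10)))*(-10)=55 / 156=0.35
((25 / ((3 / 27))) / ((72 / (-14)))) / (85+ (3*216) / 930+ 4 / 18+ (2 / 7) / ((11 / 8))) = -18797625 / 37005236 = -0.51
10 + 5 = 15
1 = 1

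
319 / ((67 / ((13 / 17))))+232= 268395 / 1139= 235.64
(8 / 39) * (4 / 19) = 32 / 741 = 0.04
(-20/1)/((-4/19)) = 95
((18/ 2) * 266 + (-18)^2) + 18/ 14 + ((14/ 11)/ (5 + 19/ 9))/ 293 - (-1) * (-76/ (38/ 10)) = 1948755161/ 721952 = 2699.29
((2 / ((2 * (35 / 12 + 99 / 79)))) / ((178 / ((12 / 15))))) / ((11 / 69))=130824 / 19349935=0.01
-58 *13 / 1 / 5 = -754 / 5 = -150.80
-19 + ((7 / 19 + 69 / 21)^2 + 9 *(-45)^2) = 322282130 / 17689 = 18219.35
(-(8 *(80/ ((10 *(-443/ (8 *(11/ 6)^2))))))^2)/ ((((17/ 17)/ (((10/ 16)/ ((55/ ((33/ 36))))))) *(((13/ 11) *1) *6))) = -41229056/ 1859851773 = -0.02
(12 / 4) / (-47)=-3 / 47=-0.06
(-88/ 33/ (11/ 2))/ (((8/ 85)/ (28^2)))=-133280/ 33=-4038.79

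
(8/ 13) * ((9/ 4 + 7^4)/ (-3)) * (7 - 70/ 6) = 2300.55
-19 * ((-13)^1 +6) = 133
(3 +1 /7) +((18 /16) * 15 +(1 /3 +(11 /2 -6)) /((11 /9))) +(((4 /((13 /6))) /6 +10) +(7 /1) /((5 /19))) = 2273839 /40040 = 56.79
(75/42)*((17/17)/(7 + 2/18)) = 225/896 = 0.25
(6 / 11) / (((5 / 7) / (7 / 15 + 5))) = 1148 / 275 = 4.17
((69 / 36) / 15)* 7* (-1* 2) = -161 / 90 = -1.79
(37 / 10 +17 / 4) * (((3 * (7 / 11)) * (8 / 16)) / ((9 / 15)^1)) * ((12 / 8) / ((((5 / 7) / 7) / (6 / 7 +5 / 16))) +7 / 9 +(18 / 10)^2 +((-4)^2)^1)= 99399433 / 211200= 470.64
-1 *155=-155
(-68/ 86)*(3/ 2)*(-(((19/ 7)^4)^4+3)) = 14710517176587056700684/ 1429016014492843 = 10294158.38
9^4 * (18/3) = 39366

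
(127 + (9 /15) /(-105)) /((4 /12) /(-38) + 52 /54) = 22801824 /171325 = 133.09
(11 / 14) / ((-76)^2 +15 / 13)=143 / 1051442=0.00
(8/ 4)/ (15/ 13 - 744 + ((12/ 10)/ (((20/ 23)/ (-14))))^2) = -8125/ 1501434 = -0.01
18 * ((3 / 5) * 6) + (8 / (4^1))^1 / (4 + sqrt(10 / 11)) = 27112 / 415 - sqrt(110) / 83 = 65.20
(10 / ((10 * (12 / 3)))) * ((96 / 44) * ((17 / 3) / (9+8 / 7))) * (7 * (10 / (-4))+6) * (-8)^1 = 21896 / 781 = 28.04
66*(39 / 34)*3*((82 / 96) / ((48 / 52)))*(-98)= -11204193 / 544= -20595.94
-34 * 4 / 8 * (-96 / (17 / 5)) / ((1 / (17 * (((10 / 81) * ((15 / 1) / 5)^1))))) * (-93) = -843200 / 3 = -281066.67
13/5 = 2.60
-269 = -269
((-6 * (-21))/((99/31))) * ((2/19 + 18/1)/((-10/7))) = -522536/1045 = -500.03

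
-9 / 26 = -0.35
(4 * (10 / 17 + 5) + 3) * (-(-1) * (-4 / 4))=-431 / 17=-25.35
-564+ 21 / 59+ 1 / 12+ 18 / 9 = -397585 / 708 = -561.56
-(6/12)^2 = -1/4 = -0.25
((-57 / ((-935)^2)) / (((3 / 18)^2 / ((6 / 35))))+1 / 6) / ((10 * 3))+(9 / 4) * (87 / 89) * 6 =6471413390017 / 490177957500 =13.20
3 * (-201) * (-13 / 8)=7839 / 8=979.88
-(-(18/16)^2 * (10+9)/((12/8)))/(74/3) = 1539/2368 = 0.65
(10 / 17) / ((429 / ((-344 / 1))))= -3440 / 7293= -0.47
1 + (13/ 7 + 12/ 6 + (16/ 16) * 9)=97/ 7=13.86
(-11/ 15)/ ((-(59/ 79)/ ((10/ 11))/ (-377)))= -59566/ 177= -336.53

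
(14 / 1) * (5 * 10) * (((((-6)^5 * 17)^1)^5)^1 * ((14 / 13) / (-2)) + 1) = 15215232539186791571727220000.00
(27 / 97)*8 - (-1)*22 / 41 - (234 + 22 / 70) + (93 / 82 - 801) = -287136109 / 278390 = -1031.42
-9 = -9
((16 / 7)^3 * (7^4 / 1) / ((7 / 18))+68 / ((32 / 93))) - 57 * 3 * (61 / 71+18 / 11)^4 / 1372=75466611341533499973 / 1020911844653624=73920.79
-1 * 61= -61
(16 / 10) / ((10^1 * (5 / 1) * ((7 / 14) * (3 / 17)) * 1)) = 0.36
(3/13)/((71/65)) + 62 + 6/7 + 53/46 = 1468211/22862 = 64.22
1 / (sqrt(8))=sqrt(2) / 4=0.35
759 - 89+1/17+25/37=670.73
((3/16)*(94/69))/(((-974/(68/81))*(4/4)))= -799/3629124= -0.00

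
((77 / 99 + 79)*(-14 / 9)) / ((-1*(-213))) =-10052 / 17253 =-0.58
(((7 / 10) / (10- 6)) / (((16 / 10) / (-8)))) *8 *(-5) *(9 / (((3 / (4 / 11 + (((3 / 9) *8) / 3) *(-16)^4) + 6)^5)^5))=369999287415805887384180533347108298283276770597344347585500798403613374328748356364075913436105923331639752334836191402471871035147974874188046454677652712900540592291840 / 33401408580993179905603082219024291620500188656453562960703698942928555451425980877360291589419716030869869348080430889605303546268347845761290404653630208376892230016736769310669633400889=0.00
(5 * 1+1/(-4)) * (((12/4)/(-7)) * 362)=-10317/14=-736.93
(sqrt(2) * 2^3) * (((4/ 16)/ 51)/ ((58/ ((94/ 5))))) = 94 * sqrt(2)/ 7395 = 0.02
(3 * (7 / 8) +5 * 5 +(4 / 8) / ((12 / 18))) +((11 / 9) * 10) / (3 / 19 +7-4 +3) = 255751 / 8424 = 30.36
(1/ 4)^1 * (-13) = -13/ 4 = -3.25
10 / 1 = 10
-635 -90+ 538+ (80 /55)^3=-244801 /1331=-183.92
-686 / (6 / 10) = -3430 / 3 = -1143.33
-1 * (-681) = 681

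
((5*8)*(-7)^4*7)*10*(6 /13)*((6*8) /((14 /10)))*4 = 5531904000 /13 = 425531076.92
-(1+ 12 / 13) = -25 / 13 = -1.92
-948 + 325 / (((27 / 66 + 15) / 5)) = -842.54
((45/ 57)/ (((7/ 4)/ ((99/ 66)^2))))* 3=405/ 133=3.05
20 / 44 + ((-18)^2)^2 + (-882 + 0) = 104094.45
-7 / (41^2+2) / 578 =-7 / 972774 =-0.00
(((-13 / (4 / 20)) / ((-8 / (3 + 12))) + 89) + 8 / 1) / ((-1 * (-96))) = 1751 / 768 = 2.28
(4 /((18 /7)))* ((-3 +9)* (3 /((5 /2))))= 11.20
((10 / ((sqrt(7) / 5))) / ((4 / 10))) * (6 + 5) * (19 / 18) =26125 * sqrt(7) / 126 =548.57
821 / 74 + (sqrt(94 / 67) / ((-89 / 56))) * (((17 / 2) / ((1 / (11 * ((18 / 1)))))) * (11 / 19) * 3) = 821 / 74-3110184 * sqrt(6298) / 113297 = -2167.46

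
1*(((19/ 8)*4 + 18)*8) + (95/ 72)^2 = 1149505/ 5184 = 221.74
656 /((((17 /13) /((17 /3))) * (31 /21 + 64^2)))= 4592 /6619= 0.69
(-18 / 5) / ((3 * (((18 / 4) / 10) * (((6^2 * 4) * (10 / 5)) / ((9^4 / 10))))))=-243 / 40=-6.08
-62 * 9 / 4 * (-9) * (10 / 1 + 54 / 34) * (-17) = -494667 / 2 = -247333.50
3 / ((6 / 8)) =4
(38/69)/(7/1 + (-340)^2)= 38/7976883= 0.00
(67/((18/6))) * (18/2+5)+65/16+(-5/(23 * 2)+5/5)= 350653/1104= 317.62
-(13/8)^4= -28561/4096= -6.97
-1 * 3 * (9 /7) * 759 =-20493 /7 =-2927.57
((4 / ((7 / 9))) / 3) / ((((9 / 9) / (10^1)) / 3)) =360 / 7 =51.43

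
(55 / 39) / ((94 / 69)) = 1.04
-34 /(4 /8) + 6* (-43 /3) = -154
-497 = -497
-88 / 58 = -44 / 29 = -1.52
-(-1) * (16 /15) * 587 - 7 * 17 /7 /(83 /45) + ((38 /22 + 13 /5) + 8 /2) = 8562713 /13695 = 625.24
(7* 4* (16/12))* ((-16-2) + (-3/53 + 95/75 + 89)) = 6429584/2385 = 2695.84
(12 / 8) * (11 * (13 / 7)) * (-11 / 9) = -1573 / 42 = -37.45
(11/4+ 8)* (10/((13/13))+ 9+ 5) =258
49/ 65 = 0.75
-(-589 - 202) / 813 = 791 / 813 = 0.97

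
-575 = -575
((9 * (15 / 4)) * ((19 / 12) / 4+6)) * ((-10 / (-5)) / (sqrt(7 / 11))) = 13815 * sqrt(77) / 224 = 541.19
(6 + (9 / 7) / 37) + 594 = 155409 / 259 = 600.03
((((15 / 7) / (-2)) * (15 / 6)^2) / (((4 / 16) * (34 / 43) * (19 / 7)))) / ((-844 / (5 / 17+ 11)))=193500 / 1158601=0.17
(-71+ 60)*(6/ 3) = -22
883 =883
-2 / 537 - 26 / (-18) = 2321 / 1611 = 1.44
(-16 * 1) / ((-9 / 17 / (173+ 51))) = 6769.78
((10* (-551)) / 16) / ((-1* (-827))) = -2755 / 6616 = -0.42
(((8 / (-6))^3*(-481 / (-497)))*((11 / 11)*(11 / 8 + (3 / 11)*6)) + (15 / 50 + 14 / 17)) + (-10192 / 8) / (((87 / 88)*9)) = -12045042781 / 80856930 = -148.97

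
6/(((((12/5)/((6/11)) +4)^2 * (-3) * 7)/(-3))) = 25/2058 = 0.01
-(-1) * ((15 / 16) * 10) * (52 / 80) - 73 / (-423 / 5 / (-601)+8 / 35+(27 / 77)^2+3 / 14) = -97.22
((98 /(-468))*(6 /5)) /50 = -49 /9750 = -0.01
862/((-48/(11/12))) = -4741/288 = -16.46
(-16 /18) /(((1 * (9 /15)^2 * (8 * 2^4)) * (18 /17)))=-0.02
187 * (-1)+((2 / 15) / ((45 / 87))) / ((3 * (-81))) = -187.00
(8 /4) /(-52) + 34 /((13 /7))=475 /26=18.27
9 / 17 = 0.53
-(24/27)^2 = -64/81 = -0.79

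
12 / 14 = 6 / 7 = 0.86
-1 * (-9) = 9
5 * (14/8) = 35/4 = 8.75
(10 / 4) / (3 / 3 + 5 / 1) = 5 / 12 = 0.42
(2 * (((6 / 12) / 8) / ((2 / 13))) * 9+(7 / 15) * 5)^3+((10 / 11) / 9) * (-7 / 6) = 363879319 / 405504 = 897.35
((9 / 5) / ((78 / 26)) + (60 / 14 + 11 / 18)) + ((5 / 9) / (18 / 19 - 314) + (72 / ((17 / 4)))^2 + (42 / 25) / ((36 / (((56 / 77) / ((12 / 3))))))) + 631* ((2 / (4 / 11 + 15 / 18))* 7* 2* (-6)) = -69225581234634893 / 784238000700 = -88271.14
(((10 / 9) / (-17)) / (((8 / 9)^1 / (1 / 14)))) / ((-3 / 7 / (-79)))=-395 / 408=-0.97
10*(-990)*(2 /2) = -9900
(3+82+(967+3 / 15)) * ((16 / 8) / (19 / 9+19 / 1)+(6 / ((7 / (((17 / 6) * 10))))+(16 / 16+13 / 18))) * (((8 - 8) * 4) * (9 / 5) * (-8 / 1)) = 0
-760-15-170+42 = -903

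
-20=-20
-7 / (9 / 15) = -35 / 3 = -11.67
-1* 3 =-3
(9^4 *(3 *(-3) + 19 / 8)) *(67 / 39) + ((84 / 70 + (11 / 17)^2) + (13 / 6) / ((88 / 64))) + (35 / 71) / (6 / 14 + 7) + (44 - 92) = -26308719620197 / 352106040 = -74718.17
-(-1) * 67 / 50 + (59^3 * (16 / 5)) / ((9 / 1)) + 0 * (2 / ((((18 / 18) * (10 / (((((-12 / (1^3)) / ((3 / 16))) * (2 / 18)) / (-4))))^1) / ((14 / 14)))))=32861243 / 450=73024.98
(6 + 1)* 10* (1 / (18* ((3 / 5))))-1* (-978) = 26581 / 27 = 984.48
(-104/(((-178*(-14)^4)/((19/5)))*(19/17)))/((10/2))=0.00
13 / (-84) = -13 / 84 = -0.15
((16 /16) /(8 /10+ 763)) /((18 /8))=20 /34371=0.00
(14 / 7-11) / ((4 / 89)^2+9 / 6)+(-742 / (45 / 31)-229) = -31958243 / 42831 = -746.15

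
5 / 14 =0.36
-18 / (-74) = 0.24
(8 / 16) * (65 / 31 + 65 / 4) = 2275 / 248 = 9.17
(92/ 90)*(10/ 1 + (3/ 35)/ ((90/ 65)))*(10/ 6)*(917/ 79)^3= 5353493750941/ 199680795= 26810.26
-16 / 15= -1.07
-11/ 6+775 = 4639/ 6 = 773.17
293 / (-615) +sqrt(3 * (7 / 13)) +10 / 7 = 4099 / 4305 +sqrt(273) / 13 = 2.22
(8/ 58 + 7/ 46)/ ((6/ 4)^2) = 0.13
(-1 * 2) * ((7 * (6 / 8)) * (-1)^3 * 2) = 21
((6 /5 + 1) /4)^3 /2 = 1331 /16000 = 0.08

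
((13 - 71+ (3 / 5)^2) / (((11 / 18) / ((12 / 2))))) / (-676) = 3537 / 4225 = 0.84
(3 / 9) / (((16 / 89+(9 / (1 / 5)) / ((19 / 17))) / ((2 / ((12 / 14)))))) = 11837 / 615501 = 0.02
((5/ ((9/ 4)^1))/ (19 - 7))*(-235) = -1175/ 27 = -43.52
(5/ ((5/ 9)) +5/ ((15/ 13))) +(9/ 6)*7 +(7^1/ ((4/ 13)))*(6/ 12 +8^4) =2237261/ 24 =93219.21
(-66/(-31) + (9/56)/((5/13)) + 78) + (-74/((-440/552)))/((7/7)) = 16554633/95480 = 173.38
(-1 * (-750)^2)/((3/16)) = -3000000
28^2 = 784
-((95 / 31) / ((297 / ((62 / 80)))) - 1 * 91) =216197 / 2376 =90.99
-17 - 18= -35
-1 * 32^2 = -1024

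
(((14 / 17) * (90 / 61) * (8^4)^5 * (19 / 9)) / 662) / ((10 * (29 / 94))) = 14413824650594800893952 / 9954163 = 1448019753202233.17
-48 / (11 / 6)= -288 / 11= -26.18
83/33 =2.52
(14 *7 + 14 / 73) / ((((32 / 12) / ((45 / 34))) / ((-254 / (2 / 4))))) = -30723840 / 1241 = -24757.32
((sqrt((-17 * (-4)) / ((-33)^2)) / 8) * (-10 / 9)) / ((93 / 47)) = -235 * sqrt(17) / 55242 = -0.02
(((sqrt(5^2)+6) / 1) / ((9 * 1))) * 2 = 22 / 9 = 2.44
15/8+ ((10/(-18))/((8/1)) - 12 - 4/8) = -385/36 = -10.69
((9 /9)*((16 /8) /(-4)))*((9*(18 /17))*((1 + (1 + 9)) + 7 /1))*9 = -771.88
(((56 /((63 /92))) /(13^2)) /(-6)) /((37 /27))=-368 /6253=-0.06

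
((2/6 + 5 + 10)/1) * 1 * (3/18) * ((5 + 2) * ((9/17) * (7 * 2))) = 2254/17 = 132.59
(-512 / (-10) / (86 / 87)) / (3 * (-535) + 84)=-3712 / 109005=-0.03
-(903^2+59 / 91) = -74202278 / 91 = -815409.65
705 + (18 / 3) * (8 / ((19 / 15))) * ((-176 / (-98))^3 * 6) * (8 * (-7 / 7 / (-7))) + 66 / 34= 588427885146 / 266004389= 2212.10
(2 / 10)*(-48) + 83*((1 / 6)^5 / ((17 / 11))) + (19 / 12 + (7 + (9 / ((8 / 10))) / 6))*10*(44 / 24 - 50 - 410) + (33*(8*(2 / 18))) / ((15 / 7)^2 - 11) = -4973810285827 / 103770720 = -47930.77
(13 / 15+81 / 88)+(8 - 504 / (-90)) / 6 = 4.05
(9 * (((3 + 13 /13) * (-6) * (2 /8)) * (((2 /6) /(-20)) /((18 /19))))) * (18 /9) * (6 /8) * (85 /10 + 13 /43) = 43149 /3440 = 12.54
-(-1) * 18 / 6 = 3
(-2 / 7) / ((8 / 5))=-5 / 28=-0.18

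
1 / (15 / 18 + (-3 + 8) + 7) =6 / 77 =0.08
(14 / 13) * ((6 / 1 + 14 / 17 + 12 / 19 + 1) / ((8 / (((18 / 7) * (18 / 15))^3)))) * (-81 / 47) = -69665537808 / 1208787125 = -57.63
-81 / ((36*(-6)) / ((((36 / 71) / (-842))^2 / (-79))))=-243 / 141168557198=-0.00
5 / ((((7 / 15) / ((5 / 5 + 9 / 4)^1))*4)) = 975 / 112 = 8.71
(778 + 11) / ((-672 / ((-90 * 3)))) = 35505 / 112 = 317.01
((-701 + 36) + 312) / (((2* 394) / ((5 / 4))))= -1765 / 3152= -0.56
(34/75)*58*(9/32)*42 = 31059/100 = 310.59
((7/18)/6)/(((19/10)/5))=175/1026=0.17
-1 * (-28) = 28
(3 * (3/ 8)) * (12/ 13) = 27/ 26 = 1.04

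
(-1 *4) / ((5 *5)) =-4 / 25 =-0.16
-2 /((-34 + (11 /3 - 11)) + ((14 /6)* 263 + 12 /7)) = -42 /12055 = -0.00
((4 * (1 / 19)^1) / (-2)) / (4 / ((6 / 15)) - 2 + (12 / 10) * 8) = -5 / 836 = -0.01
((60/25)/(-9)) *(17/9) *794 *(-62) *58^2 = 11261003456/135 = 83414840.41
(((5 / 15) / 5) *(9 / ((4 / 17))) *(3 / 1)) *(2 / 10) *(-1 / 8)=-153 / 800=-0.19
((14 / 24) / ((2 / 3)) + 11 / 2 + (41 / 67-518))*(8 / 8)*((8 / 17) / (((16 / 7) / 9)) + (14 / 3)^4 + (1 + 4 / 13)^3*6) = -270432838074371 / 1081029456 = -250162.32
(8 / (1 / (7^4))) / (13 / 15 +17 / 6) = 192080 / 37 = 5191.35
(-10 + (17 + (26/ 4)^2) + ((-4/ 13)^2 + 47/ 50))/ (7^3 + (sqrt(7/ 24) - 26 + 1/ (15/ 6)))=8091900342/ 51076431445 - 849811 * sqrt(42)/ 20430572578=0.16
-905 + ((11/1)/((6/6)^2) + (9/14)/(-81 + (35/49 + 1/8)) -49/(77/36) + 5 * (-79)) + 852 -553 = -1012.92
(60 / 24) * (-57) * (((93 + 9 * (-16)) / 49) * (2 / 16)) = 18.54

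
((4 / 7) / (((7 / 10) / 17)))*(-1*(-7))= 97.14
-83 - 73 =-156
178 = 178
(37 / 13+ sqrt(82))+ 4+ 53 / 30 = 3359 / 390+ sqrt(82) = 17.67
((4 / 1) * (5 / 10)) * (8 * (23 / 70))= 184 / 35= 5.26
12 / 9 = 4 / 3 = 1.33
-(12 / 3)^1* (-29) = 116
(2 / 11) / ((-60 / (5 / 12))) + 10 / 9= 293 / 264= 1.11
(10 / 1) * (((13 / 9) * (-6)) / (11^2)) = -260 / 363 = -0.72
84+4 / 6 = 254 / 3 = 84.67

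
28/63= 4/9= 0.44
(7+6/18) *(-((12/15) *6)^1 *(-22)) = 3872/5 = 774.40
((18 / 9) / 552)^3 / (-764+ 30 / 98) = -49 / 786760658496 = -0.00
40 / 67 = 0.60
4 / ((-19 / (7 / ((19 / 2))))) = -56 / 361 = -0.16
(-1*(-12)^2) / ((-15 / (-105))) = -1008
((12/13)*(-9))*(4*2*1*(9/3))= -2592/13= -199.38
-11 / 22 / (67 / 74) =-37 / 67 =-0.55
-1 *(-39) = 39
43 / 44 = 0.98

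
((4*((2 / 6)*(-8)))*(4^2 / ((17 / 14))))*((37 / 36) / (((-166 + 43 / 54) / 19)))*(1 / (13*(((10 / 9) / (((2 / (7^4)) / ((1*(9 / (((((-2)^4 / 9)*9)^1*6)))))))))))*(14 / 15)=23035904 / 2415137725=0.01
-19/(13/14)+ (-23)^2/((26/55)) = 28563/26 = 1098.58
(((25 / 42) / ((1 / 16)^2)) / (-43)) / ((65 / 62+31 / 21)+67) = -198400 / 3892403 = -0.05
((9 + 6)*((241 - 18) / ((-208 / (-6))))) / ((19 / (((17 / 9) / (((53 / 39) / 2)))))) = 56865 / 4028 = 14.12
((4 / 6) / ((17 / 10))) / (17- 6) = 20 / 561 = 0.04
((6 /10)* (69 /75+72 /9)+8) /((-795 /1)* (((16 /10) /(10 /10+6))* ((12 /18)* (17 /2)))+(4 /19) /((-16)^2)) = -14206528 /1095615125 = -0.01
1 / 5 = 0.20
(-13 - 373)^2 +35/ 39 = 5810879/ 39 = 148996.90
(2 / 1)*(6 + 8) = 28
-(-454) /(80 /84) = 4767 /10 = 476.70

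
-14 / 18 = -7 / 9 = -0.78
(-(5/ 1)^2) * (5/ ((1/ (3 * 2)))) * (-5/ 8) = 1875/ 4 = 468.75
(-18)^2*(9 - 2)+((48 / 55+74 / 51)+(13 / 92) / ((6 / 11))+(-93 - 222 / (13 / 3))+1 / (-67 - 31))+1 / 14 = 233032519143 / 109589480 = 2126.41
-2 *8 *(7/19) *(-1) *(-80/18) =-4480/171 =-26.20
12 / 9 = 4 / 3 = 1.33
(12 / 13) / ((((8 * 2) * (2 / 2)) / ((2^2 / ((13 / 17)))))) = 51 / 169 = 0.30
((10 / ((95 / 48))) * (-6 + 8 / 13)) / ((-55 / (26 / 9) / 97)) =138.62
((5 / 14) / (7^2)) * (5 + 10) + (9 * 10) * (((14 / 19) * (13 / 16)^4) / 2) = 3109220445 / 213549056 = 14.56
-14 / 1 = -14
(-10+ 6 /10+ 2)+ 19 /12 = -349 /60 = -5.82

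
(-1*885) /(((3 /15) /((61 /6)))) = -89975 /2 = -44987.50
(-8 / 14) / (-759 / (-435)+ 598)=-580 / 608741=-0.00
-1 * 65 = -65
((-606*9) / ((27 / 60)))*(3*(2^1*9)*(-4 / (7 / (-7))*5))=-13089600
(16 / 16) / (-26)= -1 / 26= -0.04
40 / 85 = 8 / 17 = 0.47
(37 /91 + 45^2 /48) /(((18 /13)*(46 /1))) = 62017 /92736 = 0.67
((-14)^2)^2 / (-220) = -9604 / 55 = -174.62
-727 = -727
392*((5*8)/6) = 7840/3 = 2613.33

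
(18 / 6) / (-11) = -3 / 11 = -0.27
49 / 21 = 7 / 3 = 2.33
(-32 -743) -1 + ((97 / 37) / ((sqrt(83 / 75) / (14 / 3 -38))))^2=2087726344 / 340881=6124.50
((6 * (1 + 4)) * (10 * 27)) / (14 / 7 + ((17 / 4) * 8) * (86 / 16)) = 32400 / 739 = 43.84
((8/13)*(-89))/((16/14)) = -623/13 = -47.92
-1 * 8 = -8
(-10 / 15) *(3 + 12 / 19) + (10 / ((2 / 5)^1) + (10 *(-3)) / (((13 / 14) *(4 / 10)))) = -14373 / 247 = -58.19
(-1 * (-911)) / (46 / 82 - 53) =-37351 / 2150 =-17.37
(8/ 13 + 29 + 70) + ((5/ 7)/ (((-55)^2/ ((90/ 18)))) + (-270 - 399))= -6269481/ 11011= -569.38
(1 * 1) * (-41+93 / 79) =-3146 / 79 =-39.82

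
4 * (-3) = -12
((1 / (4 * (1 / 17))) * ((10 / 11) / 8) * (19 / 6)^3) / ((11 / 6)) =583015 / 69696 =8.37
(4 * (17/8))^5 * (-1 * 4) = -1419857/8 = -177482.12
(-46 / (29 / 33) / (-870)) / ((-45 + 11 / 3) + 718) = 759 / 8536150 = 0.00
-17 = -17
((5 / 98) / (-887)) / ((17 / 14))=-5 / 105553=-0.00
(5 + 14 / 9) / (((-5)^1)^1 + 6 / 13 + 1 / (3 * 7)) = -5369 / 3678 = -1.46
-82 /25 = -3.28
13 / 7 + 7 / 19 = 296 / 133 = 2.23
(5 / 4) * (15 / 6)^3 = 625 / 32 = 19.53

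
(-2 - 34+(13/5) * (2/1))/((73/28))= -4312/365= -11.81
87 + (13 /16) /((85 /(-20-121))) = 116487 /1360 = 85.65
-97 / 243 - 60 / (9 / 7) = -11437 / 243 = -47.07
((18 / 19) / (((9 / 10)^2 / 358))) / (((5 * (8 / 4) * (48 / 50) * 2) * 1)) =22375 / 1026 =21.81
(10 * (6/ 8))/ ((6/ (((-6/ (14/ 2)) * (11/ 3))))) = -55/ 14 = -3.93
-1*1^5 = -1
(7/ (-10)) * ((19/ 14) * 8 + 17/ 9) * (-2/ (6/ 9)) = 26.77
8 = 8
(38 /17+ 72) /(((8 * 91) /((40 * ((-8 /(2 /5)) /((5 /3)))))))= -75720 /1547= -48.95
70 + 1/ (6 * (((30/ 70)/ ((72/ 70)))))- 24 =232/ 5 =46.40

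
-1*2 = -2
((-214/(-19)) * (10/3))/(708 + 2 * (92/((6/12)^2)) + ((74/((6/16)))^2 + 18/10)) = 32100/34530239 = 0.00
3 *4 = 12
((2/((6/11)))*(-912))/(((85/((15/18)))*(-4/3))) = 418/17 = 24.59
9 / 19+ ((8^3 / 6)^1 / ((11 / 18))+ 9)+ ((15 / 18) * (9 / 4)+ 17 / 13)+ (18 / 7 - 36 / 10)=151.26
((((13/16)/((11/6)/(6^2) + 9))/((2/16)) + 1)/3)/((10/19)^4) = 437748239/58650000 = 7.46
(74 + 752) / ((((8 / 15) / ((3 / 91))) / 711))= 1887705 / 52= 36302.02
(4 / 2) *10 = 20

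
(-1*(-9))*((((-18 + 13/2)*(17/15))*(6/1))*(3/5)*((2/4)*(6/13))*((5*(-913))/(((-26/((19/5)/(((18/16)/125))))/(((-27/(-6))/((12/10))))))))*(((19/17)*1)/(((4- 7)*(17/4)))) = 6822575100/2873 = 2374721.58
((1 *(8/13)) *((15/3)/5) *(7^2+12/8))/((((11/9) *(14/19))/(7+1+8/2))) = 414504/1001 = 414.09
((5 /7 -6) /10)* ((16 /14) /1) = -148 /245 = -0.60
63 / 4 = 15.75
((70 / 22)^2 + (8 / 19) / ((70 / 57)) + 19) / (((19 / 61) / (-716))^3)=-357932471734.55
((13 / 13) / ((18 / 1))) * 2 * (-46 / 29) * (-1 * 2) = 92 / 261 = 0.35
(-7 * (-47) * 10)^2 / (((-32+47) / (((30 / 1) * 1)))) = 21648200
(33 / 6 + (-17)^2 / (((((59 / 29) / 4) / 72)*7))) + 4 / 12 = 5850.21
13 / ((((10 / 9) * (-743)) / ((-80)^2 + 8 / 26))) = -374418 / 3715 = -100.79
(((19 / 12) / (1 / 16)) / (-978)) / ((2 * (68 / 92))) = -437 / 24939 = -0.02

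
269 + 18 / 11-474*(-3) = 18619 / 11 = 1692.64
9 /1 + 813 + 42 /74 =30435 /37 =822.57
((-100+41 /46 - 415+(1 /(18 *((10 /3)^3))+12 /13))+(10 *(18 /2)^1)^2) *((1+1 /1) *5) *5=4536915897 /11960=379340.79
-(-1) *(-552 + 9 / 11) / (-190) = 6063 / 2090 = 2.90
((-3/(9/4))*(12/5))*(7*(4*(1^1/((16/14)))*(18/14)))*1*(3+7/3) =-2688/5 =-537.60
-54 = -54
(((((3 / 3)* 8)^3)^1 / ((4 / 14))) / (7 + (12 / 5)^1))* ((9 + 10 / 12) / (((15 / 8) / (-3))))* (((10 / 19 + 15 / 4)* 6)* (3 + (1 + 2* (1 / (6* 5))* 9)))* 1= -316126720 / 893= -354005.29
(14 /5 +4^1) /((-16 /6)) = -51 /20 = -2.55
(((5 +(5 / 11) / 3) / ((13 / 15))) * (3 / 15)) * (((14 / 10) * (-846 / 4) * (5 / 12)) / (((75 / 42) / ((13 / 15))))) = -39151 / 550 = -71.18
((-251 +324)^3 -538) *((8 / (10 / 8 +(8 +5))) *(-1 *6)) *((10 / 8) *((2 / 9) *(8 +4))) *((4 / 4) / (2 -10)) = 10359440 / 19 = 545233.68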